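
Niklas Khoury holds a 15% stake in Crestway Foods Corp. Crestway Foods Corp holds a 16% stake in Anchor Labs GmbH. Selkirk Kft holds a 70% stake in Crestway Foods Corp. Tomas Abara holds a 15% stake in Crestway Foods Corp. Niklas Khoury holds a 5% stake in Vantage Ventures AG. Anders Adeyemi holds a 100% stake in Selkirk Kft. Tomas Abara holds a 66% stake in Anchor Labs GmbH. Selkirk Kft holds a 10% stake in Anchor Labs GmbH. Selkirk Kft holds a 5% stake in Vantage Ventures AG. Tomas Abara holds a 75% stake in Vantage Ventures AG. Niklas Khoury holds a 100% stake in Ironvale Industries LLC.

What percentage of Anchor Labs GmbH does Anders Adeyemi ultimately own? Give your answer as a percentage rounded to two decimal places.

21.20%

Anders reaches Anchor along 2 paths.
Via Selkirk: 100% × 10% = 10%.
Via Selkirk → Crestway: 100% × 70% × 16% = 11.2%.
Total: 10% + 11.2% = 21.2%.
Rounded: 21.20%.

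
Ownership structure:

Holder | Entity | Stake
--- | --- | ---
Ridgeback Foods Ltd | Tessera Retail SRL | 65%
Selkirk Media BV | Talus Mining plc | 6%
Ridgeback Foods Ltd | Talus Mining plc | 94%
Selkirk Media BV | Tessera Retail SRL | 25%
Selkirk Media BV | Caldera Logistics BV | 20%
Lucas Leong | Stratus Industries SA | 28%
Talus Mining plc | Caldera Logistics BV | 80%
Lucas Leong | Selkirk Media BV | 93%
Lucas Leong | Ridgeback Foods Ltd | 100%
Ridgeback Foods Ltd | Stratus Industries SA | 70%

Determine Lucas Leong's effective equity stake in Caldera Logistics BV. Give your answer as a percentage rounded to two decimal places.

98.26%

Lucas reaches Caldera along 3 paths.
Via Selkirk: 93% × 20% = 18.6%.
Via Ridgeback → Talus: 100% × 94% × 80% = 75.2%.
Via Selkirk → Talus: 93% × 6% × 80% = 4.464%.
Total: 18.6% + 75.2% + 4.464% = 98.264%.
Rounded: 98.26%.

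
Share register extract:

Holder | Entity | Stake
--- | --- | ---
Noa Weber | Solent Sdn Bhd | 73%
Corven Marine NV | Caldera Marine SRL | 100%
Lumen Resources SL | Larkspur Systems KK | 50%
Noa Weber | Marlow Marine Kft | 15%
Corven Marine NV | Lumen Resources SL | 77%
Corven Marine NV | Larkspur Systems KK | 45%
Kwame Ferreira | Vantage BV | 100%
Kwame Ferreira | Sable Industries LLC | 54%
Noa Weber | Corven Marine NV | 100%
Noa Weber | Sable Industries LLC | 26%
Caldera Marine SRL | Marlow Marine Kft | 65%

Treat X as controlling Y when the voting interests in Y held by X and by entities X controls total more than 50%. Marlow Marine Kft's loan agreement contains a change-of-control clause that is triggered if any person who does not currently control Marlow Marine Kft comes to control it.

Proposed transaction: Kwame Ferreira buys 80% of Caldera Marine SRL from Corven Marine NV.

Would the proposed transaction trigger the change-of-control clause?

The purchase adds only to Kwame's holdings (Corven's stake shrinks), so Kwame is the only person who could newly come to control Marlow.
Kwame holds 54% of Sable, so Kwame controls Sable.
Kwame holds 100% of Vantage, so Kwame controls Vantage.
Neither Kwame nor any entity Kwame controls holds any voting interest in Marlow.
So before the transaction, Kwame does not control Marlow.
After the purchase, Kwame holds 80% of Caldera directly, and Corven's stake falls to 20%.
Kwame holds 80% of Caldera, so Kwame controls Caldera.
Caldera holds 65% of Marlow, so Kwame controls Marlow.
Kwame did not control Marlow before and does after, so the clause is triggered.

Yes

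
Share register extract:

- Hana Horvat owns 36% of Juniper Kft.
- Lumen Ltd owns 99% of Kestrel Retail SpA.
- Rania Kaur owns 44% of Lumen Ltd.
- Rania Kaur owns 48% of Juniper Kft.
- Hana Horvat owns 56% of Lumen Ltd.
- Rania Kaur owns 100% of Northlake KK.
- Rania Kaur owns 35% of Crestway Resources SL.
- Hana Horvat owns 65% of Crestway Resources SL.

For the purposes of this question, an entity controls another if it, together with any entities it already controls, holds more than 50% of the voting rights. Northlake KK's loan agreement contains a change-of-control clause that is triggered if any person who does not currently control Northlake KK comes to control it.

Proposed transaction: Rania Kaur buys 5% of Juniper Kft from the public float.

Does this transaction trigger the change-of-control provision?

The purchase changes only Rania's holdings, so Rania is the only person who could newly come to control Northlake.
Rania holds 100% of Northlake, so Rania controls Northlake.
So Rania already controls Northlake before the transaction.
After the purchase, Rania's direct stake in Juniper rises to 48% + 5% = 53%.
Rania controlled Northlake already, so this is not a new person acquiring control; every other person's position is unchanged or reduced.
No new person acquires control, so the clause is not triggered.

No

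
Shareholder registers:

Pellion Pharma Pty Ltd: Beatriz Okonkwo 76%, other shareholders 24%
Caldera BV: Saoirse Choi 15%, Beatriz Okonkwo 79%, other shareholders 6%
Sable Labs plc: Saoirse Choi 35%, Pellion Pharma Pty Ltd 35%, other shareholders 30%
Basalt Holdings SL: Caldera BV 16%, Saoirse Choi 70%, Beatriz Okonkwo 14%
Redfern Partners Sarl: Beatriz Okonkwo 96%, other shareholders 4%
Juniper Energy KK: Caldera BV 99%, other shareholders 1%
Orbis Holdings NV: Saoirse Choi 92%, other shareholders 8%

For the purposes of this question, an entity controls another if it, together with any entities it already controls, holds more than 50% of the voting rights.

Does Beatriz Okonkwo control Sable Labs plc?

Beatriz holds 76% of Pellion, so Beatriz controls Pellion.
Beatriz holds 79% of Caldera, so Beatriz controls Caldera.
Beatriz holds 96% of Redfern, so Beatriz controls Redfern.
Caldera holds 99% of Juniper, so Beatriz controls Juniper.
In Sable, Beatriz's side holds only 35%, not > 50%.
So Beatriz does not control Sable.

No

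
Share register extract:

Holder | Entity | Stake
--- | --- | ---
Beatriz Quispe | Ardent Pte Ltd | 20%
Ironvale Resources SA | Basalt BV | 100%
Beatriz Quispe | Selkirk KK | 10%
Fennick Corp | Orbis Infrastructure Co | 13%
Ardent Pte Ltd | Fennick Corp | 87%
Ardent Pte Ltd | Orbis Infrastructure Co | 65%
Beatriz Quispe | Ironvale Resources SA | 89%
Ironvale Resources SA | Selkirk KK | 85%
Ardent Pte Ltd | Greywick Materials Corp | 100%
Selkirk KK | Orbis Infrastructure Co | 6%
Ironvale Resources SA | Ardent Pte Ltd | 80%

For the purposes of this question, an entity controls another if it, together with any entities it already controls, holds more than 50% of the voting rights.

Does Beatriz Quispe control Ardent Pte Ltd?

Beatriz holds 89% of Ironvale, so Beatriz controls Ironvale.
Beatriz and Ironvale together hold 20% + 80% = 100% of Ardent, so Beatriz controls Ardent.

Yes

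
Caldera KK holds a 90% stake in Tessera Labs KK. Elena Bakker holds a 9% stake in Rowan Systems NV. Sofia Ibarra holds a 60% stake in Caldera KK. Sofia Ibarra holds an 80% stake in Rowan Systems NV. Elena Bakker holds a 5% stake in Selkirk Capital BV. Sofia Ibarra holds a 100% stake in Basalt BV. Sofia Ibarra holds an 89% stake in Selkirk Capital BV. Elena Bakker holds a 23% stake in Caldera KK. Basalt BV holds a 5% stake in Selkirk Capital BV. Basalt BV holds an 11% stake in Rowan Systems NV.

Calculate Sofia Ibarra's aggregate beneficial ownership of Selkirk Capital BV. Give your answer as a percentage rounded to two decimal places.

Sofia reaches Selkirk along 2 paths.
Direct stake: 89% = 89%.
Via Basalt: 100% × 5% = 5%.
Total: 89% + 5% = 94%.
Rounded: 94.00%.

94.00%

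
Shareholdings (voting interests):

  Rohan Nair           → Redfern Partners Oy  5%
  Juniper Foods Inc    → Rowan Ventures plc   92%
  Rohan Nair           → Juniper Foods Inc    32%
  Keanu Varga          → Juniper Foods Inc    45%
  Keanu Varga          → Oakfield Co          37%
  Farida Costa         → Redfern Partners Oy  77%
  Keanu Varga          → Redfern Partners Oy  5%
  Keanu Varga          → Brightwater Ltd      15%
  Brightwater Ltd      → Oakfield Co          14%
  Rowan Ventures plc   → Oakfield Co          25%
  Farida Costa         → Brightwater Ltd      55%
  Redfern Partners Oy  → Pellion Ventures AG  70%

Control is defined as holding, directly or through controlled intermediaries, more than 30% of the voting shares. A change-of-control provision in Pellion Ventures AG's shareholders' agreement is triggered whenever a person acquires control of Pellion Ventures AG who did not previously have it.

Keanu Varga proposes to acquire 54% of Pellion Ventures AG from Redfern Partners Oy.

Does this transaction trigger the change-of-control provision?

Yes

The purchase adds only to Keanu's holdings (Redfern's stake shrinks), so Keanu is the only person who could newly come to control Pellion.
Keanu holds 45% of Juniper, so Keanu controls Juniper.
Juniper holds 92% of Rowan, so Keanu controls Rowan.
Rowan and Keanu together hold 25% + 37% = 62% of Oakfield, so Keanu controls Oakfield.
Neither Keanu nor any entity Keanu controls holds any voting interest in Pellion.
So before the transaction, Keanu does not control Pellion.
After the purchase, Keanu holds 54% of Pellion directly, and Redfern's stake falls to 16%.
Keanu holds 54% of Pellion, so Keanu controls Pellion.
Keanu did not control Pellion before and does after, so the clause is triggered.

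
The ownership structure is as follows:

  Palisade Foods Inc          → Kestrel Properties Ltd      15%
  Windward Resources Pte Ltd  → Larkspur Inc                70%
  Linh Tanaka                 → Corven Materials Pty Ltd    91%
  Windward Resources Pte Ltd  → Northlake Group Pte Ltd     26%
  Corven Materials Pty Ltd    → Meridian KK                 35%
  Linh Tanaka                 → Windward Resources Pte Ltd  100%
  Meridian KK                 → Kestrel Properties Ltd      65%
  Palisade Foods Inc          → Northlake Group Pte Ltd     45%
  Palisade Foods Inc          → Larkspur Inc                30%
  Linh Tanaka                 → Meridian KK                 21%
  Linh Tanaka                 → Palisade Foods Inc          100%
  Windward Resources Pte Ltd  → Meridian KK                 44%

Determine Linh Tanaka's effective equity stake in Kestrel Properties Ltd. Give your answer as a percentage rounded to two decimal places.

Linh reaches Kestrel along 4 paths.
Via Palisade: 100% × 15% = 15%.
Via Meridian: 21% × 65% = 13.65%.
Via Windward → Meridian: 100% × 44% × 65% = 28.6%.
Via Corven → Meridian: 91% × 35% × 65% = 20.7025%.
Total: 15% + 13.65% + 28.6% + 20.7025% = 77.9525%.
Rounded: 77.95%.

77.95%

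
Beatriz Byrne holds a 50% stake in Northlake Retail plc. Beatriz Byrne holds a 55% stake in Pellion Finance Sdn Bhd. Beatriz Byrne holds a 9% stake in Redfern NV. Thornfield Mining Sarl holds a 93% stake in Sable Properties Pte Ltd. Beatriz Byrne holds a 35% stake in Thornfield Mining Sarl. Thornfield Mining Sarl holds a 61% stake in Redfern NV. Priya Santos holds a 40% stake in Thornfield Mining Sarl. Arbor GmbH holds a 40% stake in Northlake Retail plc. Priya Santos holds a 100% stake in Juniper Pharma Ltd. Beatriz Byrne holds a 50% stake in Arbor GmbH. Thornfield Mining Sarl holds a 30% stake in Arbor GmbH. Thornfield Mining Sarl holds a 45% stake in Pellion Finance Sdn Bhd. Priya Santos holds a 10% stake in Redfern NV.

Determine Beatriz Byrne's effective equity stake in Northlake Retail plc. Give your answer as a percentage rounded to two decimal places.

Beatriz reaches Northlake along 3 paths.
Via Thornfield → Arbor: 35% × 30% × 40% = 4.2%.
Via Arbor: 50% × 40% = 20%.
Direct stake: 50% = 50%.
Total: 4.2% + 20% + 50% = 74.2%.
Rounded: 74.20%.

74.20%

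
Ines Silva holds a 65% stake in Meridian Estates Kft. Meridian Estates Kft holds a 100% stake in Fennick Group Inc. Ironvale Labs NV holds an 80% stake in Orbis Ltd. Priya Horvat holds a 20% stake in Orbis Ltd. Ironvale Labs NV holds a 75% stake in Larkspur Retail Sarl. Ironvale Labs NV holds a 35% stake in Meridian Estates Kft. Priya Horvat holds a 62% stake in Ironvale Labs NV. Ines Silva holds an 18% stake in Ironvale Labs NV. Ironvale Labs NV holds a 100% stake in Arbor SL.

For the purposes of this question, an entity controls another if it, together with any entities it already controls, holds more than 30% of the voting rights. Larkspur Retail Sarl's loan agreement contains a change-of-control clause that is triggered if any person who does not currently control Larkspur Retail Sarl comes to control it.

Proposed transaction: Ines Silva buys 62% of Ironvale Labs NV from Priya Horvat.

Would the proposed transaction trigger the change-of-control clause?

Yes

The purchase adds only to Ines's holdings (Priya's stake shrinks), so Ines is the only person who could newly come to control Larkspur.
Ines holds 65% of Meridian, so Ines controls Meridian.
Meridian holds 100% of Fennick, so Ines controls Fennick.
Neither Ines nor any entity Ines controls holds any voting interest in Larkspur.
So before the transaction, Ines does not control Larkspur.
After the purchase, Ines's direct stake in Ironvale rises to 18% + 62% = 80%, and Priya's stake falls to 0%.
Ines holds 80% of Ironvale, so Ines controls Ironvale.
Ironvale holds 75% of Larkspur, so Ines controls Larkspur.
Ines did not control Larkspur before and does after, so the clause is triggered.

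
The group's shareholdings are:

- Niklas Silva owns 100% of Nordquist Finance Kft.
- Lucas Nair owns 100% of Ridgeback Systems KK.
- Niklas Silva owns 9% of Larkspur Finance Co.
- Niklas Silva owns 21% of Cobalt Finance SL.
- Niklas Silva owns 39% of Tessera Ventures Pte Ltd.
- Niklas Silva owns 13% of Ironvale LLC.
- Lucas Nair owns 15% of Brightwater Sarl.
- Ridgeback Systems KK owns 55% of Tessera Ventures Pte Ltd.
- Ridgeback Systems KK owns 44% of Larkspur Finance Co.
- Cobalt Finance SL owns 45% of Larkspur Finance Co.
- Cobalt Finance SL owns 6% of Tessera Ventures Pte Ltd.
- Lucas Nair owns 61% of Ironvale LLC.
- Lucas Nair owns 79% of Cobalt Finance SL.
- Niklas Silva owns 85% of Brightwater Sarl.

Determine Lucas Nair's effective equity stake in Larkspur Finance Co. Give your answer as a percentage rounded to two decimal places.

79.55%

Lucas reaches Larkspur along 2 paths.
Via Cobalt: 79% × 45% = 35.55%.
Via Ridgeback: 100% × 44% = 44%.
Total: 35.55% + 44% = 79.55%.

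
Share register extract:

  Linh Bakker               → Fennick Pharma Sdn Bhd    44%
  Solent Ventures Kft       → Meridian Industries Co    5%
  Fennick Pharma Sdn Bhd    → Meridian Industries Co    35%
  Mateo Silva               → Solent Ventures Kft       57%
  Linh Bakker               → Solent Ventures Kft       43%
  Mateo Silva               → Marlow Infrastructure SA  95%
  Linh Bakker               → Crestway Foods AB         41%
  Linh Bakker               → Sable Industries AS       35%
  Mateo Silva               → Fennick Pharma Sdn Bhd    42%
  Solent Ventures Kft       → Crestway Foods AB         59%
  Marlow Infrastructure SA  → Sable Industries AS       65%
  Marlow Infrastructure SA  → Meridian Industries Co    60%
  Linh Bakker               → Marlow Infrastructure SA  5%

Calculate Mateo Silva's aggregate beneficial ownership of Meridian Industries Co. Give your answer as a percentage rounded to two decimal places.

74.55%

Mateo reaches Meridian along 3 paths.
Via Fennick: 42% × 35% = 14.7%.
Via Solent: 57% × 5% = 2.85%.
Via Marlow: 95% × 60% = 57%.
Total: 14.7% + 2.85% + 57% = 74.55%.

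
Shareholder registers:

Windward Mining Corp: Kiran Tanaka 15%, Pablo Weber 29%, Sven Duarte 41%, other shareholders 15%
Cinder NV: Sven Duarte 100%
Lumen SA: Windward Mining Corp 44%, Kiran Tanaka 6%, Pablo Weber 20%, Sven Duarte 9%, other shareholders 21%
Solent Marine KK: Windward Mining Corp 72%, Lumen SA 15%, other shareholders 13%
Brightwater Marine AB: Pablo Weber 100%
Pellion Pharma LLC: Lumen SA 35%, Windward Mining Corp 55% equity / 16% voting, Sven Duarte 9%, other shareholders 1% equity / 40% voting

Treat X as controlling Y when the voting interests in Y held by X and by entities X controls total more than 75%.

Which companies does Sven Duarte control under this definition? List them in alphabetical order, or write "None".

Sven holds 100% of Cinder, so Sven controls Cinder.
No other company's threshold is met.

Cinder NV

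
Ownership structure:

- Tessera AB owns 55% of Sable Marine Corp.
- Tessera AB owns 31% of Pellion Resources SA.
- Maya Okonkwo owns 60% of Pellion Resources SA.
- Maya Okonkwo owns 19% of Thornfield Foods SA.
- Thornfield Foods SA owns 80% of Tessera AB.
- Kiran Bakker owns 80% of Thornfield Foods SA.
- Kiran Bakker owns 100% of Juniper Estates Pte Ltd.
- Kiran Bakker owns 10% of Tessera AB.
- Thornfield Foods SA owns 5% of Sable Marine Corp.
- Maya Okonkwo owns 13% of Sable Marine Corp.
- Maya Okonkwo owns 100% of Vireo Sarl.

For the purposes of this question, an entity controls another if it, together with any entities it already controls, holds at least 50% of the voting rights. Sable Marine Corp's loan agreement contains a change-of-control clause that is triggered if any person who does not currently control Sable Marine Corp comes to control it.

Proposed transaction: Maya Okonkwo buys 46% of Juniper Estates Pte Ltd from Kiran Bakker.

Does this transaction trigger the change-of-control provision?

No

The purchase adds only to Maya's holdings (Kiran's stake shrinks), so Maya is the only person who could newly come to control Sable.
Maya holds 100% of Vireo, so Maya controls Vireo.
Maya holds 60% of Pellion, so Maya controls Pellion.
In Sable, Maya's side holds only 13%, not ≥ 50%.
So before the transaction, Maya does not control Sable.
After the purchase, Maya holds 46% of Juniper directly, and Kiran's stake falls to 54%.
Maya's side now holds 46% of Juniper, not ≥ 50%, so Maya still does not control Juniper.
After the transaction, Maya's side holds 13% of Sable, not ≥ 50%, so Maya still does not control Sable.
No new person acquires control, so the clause is not triggered.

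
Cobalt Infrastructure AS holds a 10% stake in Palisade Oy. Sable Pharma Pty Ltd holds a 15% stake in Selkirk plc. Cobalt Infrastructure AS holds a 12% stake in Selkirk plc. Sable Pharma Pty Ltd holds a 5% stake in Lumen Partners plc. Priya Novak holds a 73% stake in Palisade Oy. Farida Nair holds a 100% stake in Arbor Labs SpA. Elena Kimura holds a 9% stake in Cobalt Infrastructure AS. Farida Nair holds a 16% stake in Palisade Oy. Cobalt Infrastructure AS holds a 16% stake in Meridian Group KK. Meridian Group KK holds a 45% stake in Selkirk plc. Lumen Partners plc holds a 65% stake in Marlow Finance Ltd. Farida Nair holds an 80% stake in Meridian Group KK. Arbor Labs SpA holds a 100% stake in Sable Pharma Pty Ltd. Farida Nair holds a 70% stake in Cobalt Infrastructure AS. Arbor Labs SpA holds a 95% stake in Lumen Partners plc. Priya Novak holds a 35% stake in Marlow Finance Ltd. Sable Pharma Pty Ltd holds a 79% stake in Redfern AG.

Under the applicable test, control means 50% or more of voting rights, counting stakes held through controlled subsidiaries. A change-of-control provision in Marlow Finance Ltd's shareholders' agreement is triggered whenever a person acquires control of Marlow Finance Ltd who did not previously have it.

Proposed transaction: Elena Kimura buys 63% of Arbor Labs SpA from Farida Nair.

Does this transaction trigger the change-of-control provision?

The purchase adds only to Elena's holdings (Farida's stake shrinks), so Elena is the only person who could newly come to control Marlow.
Elena's largest direct stake is 9% in Cobalt, which does not meet the threshold, so Elena controls no company.
Neither Elena nor any entity Elena controls holds any voting interest in Marlow.
So before the transaction, Elena does not control Marlow.
After the purchase, Elena holds 63% of Arbor directly, and Farida's stake falls to 37%.
Elena holds 63% of Arbor, so Elena controls Arbor.
Arbor holds 100% of Sable, so Elena controls Sable.
Arbor and Sable together hold 95% + 5% = 100% of Lumen, so Elena controls Lumen.
Lumen holds 65% of Marlow, so Elena controls Marlow.
Elena did not control Marlow before and does after, so the clause is triggered.

Yes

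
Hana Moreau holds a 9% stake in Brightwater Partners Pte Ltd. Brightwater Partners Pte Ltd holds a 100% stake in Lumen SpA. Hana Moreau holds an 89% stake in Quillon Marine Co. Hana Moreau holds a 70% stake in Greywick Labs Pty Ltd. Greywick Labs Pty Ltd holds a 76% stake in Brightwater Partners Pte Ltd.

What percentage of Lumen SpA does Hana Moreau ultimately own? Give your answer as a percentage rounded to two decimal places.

Hana reaches Lumen along 2 paths.
Via Greywick → Brightwater: 70% × 76% × 100% = 53.2%.
Via Brightwater: 9% × 100% = 9%.
Total: 53.2% + 9% = 62.2%.
Rounded: 62.20%.

62.20%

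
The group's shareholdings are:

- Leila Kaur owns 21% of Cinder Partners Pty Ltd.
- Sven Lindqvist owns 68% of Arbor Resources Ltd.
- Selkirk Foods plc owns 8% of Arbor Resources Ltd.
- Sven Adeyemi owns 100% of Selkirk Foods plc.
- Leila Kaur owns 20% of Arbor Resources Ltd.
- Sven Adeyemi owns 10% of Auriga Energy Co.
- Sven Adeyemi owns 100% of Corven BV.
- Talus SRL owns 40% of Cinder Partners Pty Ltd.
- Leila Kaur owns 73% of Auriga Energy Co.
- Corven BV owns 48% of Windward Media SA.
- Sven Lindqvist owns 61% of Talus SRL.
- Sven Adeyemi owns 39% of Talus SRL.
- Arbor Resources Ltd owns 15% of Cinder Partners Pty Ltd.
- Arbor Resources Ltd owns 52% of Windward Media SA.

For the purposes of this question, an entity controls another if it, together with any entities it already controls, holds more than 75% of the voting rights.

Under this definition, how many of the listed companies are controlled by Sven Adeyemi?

Sven Adeyemi holds 100% of Corven, so Sven Adeyemi controls Corven.
Sven Adeyemi holds 100% of Selkirk, so Sven Adeyemi controls Selkirk.
No other company's threshold is met.
Sven Adeyemi controls 2 companies.

2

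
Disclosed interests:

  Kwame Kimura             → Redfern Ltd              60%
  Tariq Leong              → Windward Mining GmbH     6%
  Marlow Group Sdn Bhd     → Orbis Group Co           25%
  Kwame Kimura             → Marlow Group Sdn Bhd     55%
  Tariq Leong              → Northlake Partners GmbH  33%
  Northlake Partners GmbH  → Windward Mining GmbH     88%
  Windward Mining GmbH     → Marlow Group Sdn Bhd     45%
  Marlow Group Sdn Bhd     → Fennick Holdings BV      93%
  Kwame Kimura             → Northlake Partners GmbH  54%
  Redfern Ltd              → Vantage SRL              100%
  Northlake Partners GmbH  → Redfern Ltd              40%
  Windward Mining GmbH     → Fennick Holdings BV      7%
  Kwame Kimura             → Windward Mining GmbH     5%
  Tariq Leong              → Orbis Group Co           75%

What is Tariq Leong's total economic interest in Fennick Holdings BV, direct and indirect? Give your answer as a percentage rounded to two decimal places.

Tariq reaches Fennick along 4 paths.
Via Northlake → Windward → Marlow: 33% × 88% × 45% × 93% = 12.15324%.
Via Windward → Marlow: 6% × 45% × 93% = 2.511%.
Via Northlake → Windward: 33% × 88% × 7% = 2.0328%.
Via Windward: 6% × 7% = 0.42%.
Total: 12.15324% + 2.511% + 2.0328% + 0.42% = 17.11704%.
Rounded: 17.12%.

17.12%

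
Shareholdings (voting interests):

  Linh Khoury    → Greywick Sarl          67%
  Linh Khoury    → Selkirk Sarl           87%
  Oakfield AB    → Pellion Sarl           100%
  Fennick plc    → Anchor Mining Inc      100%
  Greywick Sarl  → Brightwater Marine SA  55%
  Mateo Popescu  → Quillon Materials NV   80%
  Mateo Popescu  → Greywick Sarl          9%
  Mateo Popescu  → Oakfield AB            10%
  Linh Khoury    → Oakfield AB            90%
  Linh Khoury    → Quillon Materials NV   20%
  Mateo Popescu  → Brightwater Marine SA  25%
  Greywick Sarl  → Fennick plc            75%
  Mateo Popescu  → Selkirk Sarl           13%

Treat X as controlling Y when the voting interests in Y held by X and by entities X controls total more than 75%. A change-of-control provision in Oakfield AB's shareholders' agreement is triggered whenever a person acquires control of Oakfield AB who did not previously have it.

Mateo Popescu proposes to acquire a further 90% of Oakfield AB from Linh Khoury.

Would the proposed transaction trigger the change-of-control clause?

Yes

The purchase adds only to Mateo's holdings (Linh's stake shrinks), so Mateo is the only person who could newly come to control Oakfield.
Mateo holds 80% of Quillon, so Mateo controls Quillon.
In Oakfield, Mateo's side holds only 10%, not > 75%.
So before the transaction, Mateo does not control Oakfield.
After the purchase, Mateo's direct stake in Oakfield rises to 10% + 90% = 100%, and Linh's stake falls to 0%.
Mateo holds 100% of Oakfield, so Mateo controls Oakfield.
Mateo did not control Oakfield before and does after, so the clause is triggered.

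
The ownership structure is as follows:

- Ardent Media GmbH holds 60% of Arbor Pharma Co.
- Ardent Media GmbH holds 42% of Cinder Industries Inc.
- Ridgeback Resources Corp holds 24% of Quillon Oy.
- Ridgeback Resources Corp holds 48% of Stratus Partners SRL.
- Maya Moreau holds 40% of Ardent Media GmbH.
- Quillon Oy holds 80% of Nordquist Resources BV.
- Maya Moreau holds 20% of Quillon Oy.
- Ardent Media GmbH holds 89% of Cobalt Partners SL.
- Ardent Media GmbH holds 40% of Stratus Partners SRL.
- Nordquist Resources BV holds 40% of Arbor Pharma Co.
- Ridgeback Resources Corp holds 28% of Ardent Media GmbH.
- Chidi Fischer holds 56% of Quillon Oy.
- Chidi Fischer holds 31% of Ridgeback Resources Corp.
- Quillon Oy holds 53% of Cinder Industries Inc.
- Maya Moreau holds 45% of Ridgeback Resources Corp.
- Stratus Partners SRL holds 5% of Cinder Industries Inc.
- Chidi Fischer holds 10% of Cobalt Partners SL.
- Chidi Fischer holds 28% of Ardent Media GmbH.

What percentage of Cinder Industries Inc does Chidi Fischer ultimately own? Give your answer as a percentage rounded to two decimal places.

50.51%

Chidi reaches Cinder along 7 paths.
Via Ridgeback → Quillon: 31% × 24% × 53% = 3.9432%.
Via Quillon: 56% × 53% = 29.68%.
Via Ardent: 28% × 42% = 11.76%.
Via Ridgeback → Ardent: 31% × 28% × 42% = 3.6456%.
Via Ridgeback → Stratus: 31% × 48% × 5% = 0.744%.
Via Ardent → Stratus: 28% × 40% × 5% = 0.56%.
Via Ridgeback → Ardent → Stratus: 31% × 28% × 40% × 5% = 0.1736%.
Total: 3.9432% + 29.68% + 11.76% + 3.6456% + 0.744% + 0.56% + 0.1736% = 50.5064%.
Rounded: 50.51%.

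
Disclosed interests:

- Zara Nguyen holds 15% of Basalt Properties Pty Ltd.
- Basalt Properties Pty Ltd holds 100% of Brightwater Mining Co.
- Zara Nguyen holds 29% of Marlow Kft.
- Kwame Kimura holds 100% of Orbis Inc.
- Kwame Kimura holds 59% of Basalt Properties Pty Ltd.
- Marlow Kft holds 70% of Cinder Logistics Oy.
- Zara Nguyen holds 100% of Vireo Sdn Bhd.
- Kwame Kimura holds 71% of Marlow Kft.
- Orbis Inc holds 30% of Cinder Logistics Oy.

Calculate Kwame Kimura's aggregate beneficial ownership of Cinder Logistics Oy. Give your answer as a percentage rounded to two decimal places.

79.70%

Kwame reaches Cinder along 2 paths.
Via Marlow: 71% × 70% = 49.7%.
Via Orbis: 100% × 30% = 30%.
Total: 49.7% + 30% = 79.7%.
Rounded: 79.70%.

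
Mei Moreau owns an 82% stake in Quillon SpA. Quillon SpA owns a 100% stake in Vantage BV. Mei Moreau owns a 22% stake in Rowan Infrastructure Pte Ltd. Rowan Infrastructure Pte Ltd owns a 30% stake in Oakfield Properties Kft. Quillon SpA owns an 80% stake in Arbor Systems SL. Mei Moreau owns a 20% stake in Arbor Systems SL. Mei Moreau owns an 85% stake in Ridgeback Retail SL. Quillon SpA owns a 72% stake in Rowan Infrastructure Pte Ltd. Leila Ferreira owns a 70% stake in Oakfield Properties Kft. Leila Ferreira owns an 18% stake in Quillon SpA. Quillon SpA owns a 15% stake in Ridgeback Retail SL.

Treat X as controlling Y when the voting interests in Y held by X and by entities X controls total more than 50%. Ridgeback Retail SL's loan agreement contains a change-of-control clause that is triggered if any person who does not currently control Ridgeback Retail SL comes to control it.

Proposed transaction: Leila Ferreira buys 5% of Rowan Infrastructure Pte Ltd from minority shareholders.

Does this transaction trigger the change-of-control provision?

No

The purchase changes only Leila's holdings, so Leila is the only person who could newly come to control Ridgeback.
Leila holds 70% of Oakfield, so Leila controls Oakfield.
Neither Leila nor any entity Leila controls holds any voting interest in Ridgeback.
So before the transaction, Leila does not control Ridgeback.
After the purchase, Leila holds 5% of Rowan directly.
Leila's side now holds 5% of Rowan, not > 50%, so Leila still does not control Rowan.
After the transaction, neither Leila nor any entity Leila controls holds a voting interest in Ridgeback, so Leila still does not control it.
No new person acquires control, so the clause is not triggered.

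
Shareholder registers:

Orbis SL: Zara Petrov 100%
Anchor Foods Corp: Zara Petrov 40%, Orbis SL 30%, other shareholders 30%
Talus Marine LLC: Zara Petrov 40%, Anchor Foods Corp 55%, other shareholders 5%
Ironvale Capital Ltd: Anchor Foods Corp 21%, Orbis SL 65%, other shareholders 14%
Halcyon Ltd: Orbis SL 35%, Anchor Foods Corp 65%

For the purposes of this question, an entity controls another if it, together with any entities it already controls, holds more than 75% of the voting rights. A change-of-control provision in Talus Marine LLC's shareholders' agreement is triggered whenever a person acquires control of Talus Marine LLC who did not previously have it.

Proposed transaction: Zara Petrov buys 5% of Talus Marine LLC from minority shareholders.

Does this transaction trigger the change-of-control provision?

The purchase changes only Zara's holdings, so Zara is the only person who could newly come to control Talus.
Zara holds 100% of Orbis, so Zara controls Orbis.
In Talus, Zara's side holds only 40%, not > 75%.
So before the transaction, Zara does not control Talus.
After the purchase, Zara's direct stake in Talus rises to 40% + 5% = 45%.
After the transaction, Zara's side holds 45% of Talus, not > 75%, so Zara still does not control Talus.
No new person acquires control, so the clause is not triggered.

No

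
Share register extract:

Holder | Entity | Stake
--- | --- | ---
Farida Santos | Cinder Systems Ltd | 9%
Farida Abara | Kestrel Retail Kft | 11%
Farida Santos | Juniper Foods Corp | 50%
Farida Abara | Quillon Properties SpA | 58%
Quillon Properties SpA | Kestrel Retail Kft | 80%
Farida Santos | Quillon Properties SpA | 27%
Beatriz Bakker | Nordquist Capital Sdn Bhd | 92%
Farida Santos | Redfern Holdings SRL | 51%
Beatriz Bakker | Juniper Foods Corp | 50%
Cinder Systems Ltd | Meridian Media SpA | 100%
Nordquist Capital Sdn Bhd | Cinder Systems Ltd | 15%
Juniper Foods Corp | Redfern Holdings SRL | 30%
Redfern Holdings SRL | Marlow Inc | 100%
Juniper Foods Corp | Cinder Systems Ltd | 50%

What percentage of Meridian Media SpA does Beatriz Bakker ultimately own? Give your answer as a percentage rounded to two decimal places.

Beatriz reaches Meridian along 2 paths.
Via Nordquist → Cinder: 92% × 15% × 100% = 13.8%.
Via Juniper → Cinder: 50% × 50% × 100% = 25%.
Total: 13.8% + 25% = 38.8%.
Rounded: 38.80%.

38.80%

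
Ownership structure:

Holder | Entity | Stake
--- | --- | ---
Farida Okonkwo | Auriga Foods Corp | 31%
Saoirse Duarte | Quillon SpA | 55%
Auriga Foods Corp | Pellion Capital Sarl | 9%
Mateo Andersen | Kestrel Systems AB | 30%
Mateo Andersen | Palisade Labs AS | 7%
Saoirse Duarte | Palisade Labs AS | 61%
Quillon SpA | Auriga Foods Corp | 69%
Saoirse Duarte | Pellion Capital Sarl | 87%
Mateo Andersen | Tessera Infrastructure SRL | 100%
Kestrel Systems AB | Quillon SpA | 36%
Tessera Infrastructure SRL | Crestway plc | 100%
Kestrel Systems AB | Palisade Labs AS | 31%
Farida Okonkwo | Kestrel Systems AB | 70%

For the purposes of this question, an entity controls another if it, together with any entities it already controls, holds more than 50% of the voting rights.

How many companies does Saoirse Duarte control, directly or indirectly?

4

Saoirse holds 55% of Quillon, so Saoirse controls Quillon.
Saoirse holds 61% of Palisade, so Saoirse controls Palisade.
Quillon holds 69% of Auriga, so Saoirse controls Auriga.
Auriga and Saoirse together hold 9% + 87% = 96% of Pellion, so Saoirse controls Pellion.
No other company's threshold is met.
Saoirse controls 4 companies.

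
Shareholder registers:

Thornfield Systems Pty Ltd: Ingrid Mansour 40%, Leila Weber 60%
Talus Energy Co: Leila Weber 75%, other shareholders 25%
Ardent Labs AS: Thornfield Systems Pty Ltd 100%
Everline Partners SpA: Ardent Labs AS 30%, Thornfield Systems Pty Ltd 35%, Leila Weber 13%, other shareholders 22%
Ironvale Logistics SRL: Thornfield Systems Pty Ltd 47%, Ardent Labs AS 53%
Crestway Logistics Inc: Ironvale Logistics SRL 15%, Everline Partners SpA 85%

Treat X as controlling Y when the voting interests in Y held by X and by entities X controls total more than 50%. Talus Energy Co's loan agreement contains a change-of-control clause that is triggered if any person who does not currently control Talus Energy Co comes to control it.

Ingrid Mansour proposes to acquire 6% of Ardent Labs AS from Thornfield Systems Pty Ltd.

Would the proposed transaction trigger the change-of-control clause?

The purchase adds only to Ingrid's holdings (Thornfield's stake shrinks), so Ingrid is the only person who could newly come to control Talus.
Ingrid's largest direct stake is 40% in Thornfield, which does not meet the threshold, so Ingrid controls no company.
Neither Ingrid nor any entity Ingrid controls holds any voting interest in Talus.
So before the transaction, Ingrid does not control Talus.
After the purchase, Ingrid holds 6% of Ardent directly, and Thornfield's stake falls to 94%.
Ingrid's side now holds 6% of Ardent, not > 50%, so Ingrid still does not control Ardent.
After the transaction, neither Ingrid nor any entity Ingrid controls holds a voting interest in Talus, so Ingrid still does not control it.
No new person acquires control, so the clause is not triggered.

No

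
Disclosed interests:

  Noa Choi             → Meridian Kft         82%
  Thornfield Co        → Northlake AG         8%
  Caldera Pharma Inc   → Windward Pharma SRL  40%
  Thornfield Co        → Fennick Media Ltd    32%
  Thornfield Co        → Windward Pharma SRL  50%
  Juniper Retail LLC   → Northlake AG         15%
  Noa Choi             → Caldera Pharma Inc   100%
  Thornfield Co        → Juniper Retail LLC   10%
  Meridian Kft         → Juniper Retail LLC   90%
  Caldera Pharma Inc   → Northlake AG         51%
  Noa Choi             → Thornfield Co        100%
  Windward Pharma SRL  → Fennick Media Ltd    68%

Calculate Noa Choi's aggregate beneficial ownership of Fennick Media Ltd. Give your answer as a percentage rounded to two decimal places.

Noa reaches Fennick along 3 paths.
Via Caldera → Windward: 100% × 40% × 68% = 27.2%.
Via Thornfield → Windward: 100% × 50% × 68% = 34%.
Via Thornfield: 100% × 32% = 32%.
Total: 27.2% + 34% + 32% = 93.2%.
Rounded: 93.20%.

93.20%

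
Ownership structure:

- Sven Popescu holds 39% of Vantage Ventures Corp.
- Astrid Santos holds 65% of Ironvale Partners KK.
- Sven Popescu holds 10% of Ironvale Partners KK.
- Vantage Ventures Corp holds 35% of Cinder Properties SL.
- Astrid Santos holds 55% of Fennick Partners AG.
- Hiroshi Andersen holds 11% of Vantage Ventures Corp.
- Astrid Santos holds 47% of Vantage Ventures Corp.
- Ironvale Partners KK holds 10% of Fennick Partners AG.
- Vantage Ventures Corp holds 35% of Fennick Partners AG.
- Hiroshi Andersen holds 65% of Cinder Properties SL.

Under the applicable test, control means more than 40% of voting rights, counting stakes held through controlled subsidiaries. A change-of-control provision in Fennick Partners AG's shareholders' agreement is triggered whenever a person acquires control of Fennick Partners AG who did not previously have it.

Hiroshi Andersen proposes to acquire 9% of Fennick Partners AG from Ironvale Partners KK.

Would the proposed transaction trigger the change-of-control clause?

The purchase adds only to Hiroshi's holdings (Ironvale's stake shrinks), so Hiroshi is the only person who could newly come to control Fennick.
Hiroshi holds 65% of Cinder, so Hiroshi controls Cinder.
Neither Hiroshi nor any entity Hiroshi controls holds any voting interest in Fennick.
So before the transaction, Hiroshi does not control Fennick.
After the purchase, Hiroshi holds 9% of Fennick directly, and Ironvale's stake falls to 1%.
After the transaction, Hiroshi's side holds 9% of Fennick, not > 40%, so Hiroshi still does not control Fennick.
No new person acquires control, so the clause is not triggered.

No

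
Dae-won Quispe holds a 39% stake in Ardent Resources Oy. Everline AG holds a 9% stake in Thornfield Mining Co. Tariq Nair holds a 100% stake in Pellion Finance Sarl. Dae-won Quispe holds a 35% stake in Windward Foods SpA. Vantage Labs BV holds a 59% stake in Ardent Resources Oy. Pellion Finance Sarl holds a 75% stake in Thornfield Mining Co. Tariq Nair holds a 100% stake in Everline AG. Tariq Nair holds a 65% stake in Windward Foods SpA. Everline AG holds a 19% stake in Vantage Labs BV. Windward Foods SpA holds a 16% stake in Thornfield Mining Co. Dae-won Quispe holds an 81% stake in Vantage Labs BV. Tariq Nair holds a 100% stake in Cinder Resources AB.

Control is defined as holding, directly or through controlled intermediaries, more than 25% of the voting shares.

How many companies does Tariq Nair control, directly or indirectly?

5

Tariq holds 100% of Everline, so Tariq controls Everline.
Tariq holds 65% of Windward, so Tariq controls Windward.
Tariq holds 100% of Pellion, so Tariq controls Pellion.
Pellion and Everline and Windward together hold 75% + 9% + 16% = 100% of Thornfield, so Tariq controls Thornfield.
Tariq holds 100% of Cinder, so Tariq controls Cinder.
No other company's threshold is met.
Tariq controls 5 companies.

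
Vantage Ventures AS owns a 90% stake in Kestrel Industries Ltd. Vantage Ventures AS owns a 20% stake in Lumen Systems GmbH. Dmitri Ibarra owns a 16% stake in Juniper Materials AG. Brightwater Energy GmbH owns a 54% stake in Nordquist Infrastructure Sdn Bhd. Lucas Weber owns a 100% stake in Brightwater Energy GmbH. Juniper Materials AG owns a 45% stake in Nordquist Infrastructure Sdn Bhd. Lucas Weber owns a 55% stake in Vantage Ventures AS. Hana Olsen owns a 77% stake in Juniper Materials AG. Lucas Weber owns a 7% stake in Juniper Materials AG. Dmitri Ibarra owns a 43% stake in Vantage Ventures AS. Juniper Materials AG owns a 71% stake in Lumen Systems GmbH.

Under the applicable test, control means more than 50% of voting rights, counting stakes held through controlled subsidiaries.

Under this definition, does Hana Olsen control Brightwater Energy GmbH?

No

Hana holds 77% of Juniper, so Hana controls Juniper.
Juniper holds 71% of Lumen, so Hana controls Lumen.
Neither Hana nor any entity Hana controls holds any voting interest in Brightwater.
So Hana does not control Brightwater.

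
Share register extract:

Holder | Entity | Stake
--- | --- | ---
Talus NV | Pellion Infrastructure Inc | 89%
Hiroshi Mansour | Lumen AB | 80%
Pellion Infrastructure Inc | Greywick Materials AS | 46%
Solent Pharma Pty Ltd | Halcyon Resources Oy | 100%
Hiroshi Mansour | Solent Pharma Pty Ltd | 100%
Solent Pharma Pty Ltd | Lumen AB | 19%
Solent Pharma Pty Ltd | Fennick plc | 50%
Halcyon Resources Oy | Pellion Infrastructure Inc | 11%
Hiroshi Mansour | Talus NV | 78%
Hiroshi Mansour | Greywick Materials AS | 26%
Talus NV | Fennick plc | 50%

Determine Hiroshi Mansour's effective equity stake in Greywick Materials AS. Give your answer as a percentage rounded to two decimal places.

Hiroshi reaches Greywick along 3 paths.
Direct stake: 26% = 26%.
Via Talus → Pellion: 78% × 89% × 46% = 31.9332%.
Via Solent → Halcyon → Pellion: 100% × 100% × 11% × 46% = 5.06%.
Total: 26% + 31.9332% + 5.06% = 62.9932%.
Rounded: 62.99%.

62.99%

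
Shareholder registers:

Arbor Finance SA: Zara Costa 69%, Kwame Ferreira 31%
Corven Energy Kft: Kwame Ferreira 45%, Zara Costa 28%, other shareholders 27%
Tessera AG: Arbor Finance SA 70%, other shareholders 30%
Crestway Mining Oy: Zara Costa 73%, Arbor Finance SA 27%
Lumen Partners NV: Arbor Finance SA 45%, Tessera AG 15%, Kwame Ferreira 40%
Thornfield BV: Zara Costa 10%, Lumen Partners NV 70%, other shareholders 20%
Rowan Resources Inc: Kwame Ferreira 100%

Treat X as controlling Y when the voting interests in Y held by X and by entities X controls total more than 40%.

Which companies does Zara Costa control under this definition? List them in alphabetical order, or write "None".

Zara holds 69% of Arbor, so Zara controls Arbor.
Arbor holds 70% of Tessera, so Zara controls Tessera.
Zara and Arbor together hold 73% + 27% = 100% of Crestway, so Zara controls Crestway.
Arbor and Tessera together hold 45% + 15% = 60% of Lumen, so Zara controls Lumen.
Zara and Lumen together hold 10% + 70% = 80% of Thornfield, so Zara controls Thornfield.
No other company's threshold is met.

Arbor Finance SA, Crestway Mining Oy, Lumen Partners NV, Tessera AG, Thornfield BV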